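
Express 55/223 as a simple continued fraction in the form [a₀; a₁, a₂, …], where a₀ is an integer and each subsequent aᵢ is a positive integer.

Run the Euclidean algorithm, recording each quotient:
⌊55/223⌋ = 0, remainder 55
⌊223/55⌋ = 4, remainder 3
⌊55/3⌋ = 18, remainder 1
⌊3/1⌋ = 3, remainder 0

[0; 4, 18, 3]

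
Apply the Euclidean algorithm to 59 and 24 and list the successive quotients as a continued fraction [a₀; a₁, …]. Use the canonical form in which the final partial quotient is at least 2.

[2; 2, 5, 2]

⌊59/24⌋ = 2, remainder 11
⌊24/11⌋ = 2, remainder 2
⌊11/2⌋ = 5, remainder 1
⌊2/1⌋ = 2, remainder 0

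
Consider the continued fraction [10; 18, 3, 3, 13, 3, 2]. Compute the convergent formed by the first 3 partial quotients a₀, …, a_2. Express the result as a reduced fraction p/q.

553/55

Work from the innermost term outward:
Start with 3.
18 + 1/(3/1) = 18 + 1/3 = 55/3
10 + 1/(55/3) = 10 + 3/55 = 553/55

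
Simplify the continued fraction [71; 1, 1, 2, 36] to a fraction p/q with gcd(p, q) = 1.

Start with 36.
2 + 1/(36/1) = 2 + 1/36 = 73/36
1 + 1/(73/36) = 1 + 36/73 = 109/73
1 + 1/(109/73) = 1 + 73/109 = 182/109
71 + 1/(182/109) = 71 + 109/182 = 13031/182

13031/182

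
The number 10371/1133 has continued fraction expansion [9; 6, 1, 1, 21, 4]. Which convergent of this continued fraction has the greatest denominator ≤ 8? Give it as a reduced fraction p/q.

List convergents until the denominator exceeds the bound:
a_0 = 9: 9/1  (≤ bound)
a_1 = 6: 55/6  (≤ bound)
a_2 = 1: 64/7  (≤ bound)
a_3 = 1: 119/13  (> 8, stop)

64/7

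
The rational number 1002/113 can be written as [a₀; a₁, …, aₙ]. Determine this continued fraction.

[8; 1, 6, 1, 1, 7]

Run the Euclidean algorithm, recording each quotient:
⌊1002/113⌋ = 8, remainder 98
⌊113/98⌋ = 1, remainder 15
⌊98/15⌋ = 6, remainder 8
⌊15/8⌋ = 1, remainder 7
⌊8/7⌋ = 1, remainder 1
⌊7/1⌋ = 7, remainder 0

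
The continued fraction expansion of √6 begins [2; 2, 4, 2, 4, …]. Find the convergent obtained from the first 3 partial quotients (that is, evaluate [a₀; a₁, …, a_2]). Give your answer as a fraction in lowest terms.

Build up convergents one term at a time:
a_0 = 2: 2/1
a_1 = 2: 5/2
a_2 = 4: 22/9

22/9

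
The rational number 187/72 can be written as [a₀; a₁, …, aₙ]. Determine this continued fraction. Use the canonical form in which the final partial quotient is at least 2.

[2; 1, 1, 2, 14]

Repeatedly divide and take the remainder:
⌊187/72⌋ = 2, remainder 43
⌊72/43⌋ = 1, remainder 29
⌊43/29⌋ = 1, remainder 14
⌊29/14⌋ = 2, remainder 1
⌊14/1⌋ = 14, remainder 0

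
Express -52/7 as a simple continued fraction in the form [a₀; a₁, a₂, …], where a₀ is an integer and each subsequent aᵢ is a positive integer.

Apply division with remainder until the remainder is 0:
-52 ÷ 7 → quotient -8, remainder 4
7 ÷ 4 → quotient 1, remainder 3
4 ÷ 3 → quotient 1, remainder 1
3 ÷ 1 → quotient 3, remainder 0

[-8; 1, 1, 3]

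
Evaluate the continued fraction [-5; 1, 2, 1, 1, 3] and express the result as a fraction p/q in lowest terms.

-107/25

Work from the innermost term outward:
Start with 3.
1 + 1/(3/1) = 1 + 1/3 = 4/3
1 + 1/(4/3) = 1 + 3/4 = 7/4
2 + 1/(7/4) = 2 + 4/7 = 18/7
1 + 1/(18/7) = 1 + 7/18 = 25/18
-5 + 1/(25/18) = -5 + 18/25 = -107/25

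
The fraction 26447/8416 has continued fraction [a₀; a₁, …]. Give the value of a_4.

1

Repeatedly divide and take the remainder:
⌊26447/8416⌋ = 3, remainder 1199
⌊8416/1199⌋ = 7, remainder 23
⌊1199/23⌋ = 52, remainder 3
⌊23/3⌋ = 7, remainder 2
⌊3/2⌋ = 1, remainder 1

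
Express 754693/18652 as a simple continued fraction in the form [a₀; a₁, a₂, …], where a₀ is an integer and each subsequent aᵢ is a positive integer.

[40; 2, 6, 25, 57]

754693 ÷ 18652 → quotient 40, remainder 8613
18652 ÷ 8613 → quotient 2, remainder 1426
8613 ÷ 1426 → quotient 6, remainder 57
1426 ÷ 57 → quotient 25, remainder 1
57 ÷ 1 → quotient 57, remainder 0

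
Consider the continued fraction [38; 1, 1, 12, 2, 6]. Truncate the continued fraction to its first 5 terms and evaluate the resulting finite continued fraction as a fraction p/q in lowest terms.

Start with 2.
12 + 1/(2/1) = 12 + 1/2 = 25/2
1 + 1/(25/2) = 1 + 2/25 = 27/25
1 + 1/(27/25) = 1 + 25/27 = 52/27
38 + 1/(52/27) = 38 + 27/52 = 2003/52

2003/52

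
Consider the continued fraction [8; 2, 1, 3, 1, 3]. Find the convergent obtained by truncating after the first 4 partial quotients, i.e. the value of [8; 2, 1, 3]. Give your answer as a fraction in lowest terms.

Compute successive convergents:
a_0 = 8: 8/1
a_1 = 2: 17/2
a_2 = 1: 25/3
a_3 = 3: 92/11

92/11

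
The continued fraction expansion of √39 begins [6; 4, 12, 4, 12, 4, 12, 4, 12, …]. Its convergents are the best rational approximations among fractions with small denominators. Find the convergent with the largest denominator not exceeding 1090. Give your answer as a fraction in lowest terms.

a_0 = 6: 6/1  (≤ bound)
a_1 = 4: 25/4  (≤ bound)
a_2 = 12: 306/49  (≤ bound)
a_3 = 4: 1249/200  (≤ bound)
a_4 = 12: 15294/2449  (> 1090, stop)

1249/200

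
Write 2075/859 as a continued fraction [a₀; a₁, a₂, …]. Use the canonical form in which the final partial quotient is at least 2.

⌊2075/859⌋ = 2, remainder 357
⌊859/357⌋ = 2, remainder 145
⌊357/145⌋ = 2, remainder 67
⌊145/67⌋ = 2, remainder 11
⌊67/11⌋ = 6, remainder 1
⌊11/1⌋ = 11, remainder 0

[2; 2, 2, 2, 6, 11]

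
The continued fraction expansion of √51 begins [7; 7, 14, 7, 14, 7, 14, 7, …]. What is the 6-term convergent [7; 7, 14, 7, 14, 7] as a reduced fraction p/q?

Start with 7.
14 + 1/(7/1) = 14 + 1/7 = 99/7
7 + 1/(99/7) = 7 + 7/99 = 700/99
14 + 1/(700/99) = 14 + 99/700 = 9899/700
7 + 1/(9899/700) = 7 + 700/9899 = 69993/9899
7 + 1/(69993/9899) = 7 + 9899/69993 = 499850/69993

499850/69993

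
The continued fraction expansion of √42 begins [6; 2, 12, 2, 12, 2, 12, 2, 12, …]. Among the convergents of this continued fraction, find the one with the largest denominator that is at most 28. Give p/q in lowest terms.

List convergents until the denominator exceeds the bound:
a_0 = 6: 6/1  (≤ bound)
a_1 = 2: 13/2  (≤ bound)
a_2 = 12: 162/25  (≤ bound)
a_3 = 2: 337/52  (> 28, stop)

162/25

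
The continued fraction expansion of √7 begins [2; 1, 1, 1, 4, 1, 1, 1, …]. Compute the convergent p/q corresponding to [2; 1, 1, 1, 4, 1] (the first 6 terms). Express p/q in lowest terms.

Compute successive convergents:
a_0 = 2: 2/1
a_1 = 1: 3/1
a_2 = 1: 5/2
a_3 = 1: 8/3
a_4 = 4: 37/14
a_5 = 1: 45/17

45/17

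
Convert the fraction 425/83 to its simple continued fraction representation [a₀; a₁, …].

[5; 8, 3, 3]

425 = 5·83 + 10, so a_0 = 5
83 = 8·10 + 3, so a_1 = 8
10 = 3·3 + 1, so a_2 = 3
3 = 3·1 + 0, so a_3 = 3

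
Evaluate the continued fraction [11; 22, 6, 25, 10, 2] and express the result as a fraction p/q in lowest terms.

a_0 = 11: 11/1
a_1 = 22: 243/22
a_2 = 6: 1469/133
a_3 = 25: 36968/3347
a_4 = 10: 371149/33603
a_5 = 2: 779266/70553

779266/70553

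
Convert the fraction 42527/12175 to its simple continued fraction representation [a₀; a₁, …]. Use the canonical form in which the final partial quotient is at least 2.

42527 ÷ 12175 → quotient 3, remainder 6002
12175 ÷ 6002 → quotient 2, remainder 171
6002 ÷ 171 → quotient 35, remainder 17
171 ÷ 17 → quotient 10, remainder 1
17 ÷ 1 → quotient 17, remainder 0

[3; 2, 35, 10, 17]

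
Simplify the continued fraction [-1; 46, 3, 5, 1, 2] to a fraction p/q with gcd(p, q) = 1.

Start with 2.
1 + 1/(2/1) = 1 + 1/2 = 3/2
5 + 1/(3/2) = 5 + 2/3 = 17/3
3 + 1/(17/3) = 3 + 3/17 = 54/17
46 + 1/(54/17) = 46 + 17/54 = 2501/54
-1 + 1/(2501/54) = -1 + 54/2501 = -2447/2501

-2447/2501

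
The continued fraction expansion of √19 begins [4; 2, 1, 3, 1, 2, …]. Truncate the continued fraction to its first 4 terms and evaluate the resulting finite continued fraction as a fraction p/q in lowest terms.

48/11

Start with 3.
1 + 1/(3/1) = 1 + 1/3 = 4/3
2 + 1/(4/3) = 2 + 3/4 = 11/4
4 + 1/(11/4) = 4 + 4/11 = 48/11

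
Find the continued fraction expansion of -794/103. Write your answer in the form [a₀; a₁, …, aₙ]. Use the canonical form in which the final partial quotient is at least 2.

[-8; 3, 2, 3, 4]

Run the Euclidean algorithm, recording each quotient:
⌊-794/103⌋ = -8, remainder 30
⌊103/30⌋ = 3, remainder 13
⌊30/13⌋ = 2, remainder 4
⌊13/4⌋ = 3, remainder 1
⌊4/1⌋ = 4, remainder 0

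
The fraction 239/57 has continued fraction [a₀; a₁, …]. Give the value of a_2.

239 ÷ 57 → quotient 4, remainder 11
57 ÷ 11 → quotient 5, remainder 2
11 ÷ 2 → quotient 5, remainder 1

5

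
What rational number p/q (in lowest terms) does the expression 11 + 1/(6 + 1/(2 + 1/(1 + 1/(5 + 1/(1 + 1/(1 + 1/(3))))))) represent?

a_0 = 11: 11/1
a_1 = 6: 67/6
a_2 = 2: 145/13
a_3 = 1: 212/19
a_4 = 5: 1205/108
a_5 = 1: 1417/127
a_6 = 1: 2622/235
a_7 = 3: 9283/832

9283/832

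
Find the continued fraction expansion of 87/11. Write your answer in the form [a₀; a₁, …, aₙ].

Repeatedly divide and take the remainder:
87 = 7·11 + 10, so a_0 = 7
11 = 1·10 + 1, so a_1 = 1
10 = 10·1 + 0, so a_2 = 10

[7; 1, 10]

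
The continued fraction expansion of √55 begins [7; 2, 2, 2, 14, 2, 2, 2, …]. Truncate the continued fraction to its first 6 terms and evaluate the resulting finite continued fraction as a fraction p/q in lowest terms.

2655/358

a_0 = 7: 7/1
a_1 = 2: 15/2
a_2 = 2: 37/5
a_3 = 2: 89/12
a_4 = 14: 1283/173
a_5 = 2: 2655/358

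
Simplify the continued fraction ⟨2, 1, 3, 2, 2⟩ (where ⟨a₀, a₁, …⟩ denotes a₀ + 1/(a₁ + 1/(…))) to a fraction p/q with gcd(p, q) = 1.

61/22

Start with 2.
2 + 1/(2/1) = 2 + 1/2 = 5/2
3 + 1/(5/2) = 3 + 2/5 = 17/5
1 + 1/(17/5) = 1 + 5/17 = 22/17
2 + 1/(22/17) = 2 + 17/22 = 61/22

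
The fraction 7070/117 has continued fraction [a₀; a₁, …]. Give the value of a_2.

2

Run the Euclidean algorithm, recording each quotient:
7070 = 60·117 + 50, so a_0 = 60
117 = 2·50 + 17, so a_1 = 2
50 = 2·17 + 16, so a_2 = 2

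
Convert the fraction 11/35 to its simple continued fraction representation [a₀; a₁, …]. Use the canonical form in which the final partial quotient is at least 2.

[0; 3, 5, 2]

⌊11/35⌋ = 0, remainder 11
⌊35/11⌋ = 3, remainder 2
⌊11/2⌋ = 5, remainder 1
⌊2/1⌋ = 2, remainder 0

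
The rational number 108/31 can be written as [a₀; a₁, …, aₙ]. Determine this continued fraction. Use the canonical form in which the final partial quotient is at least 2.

108 = 3·31 + 15, so a_0 = 3
31 = 2·15 + 1, so a_1 = 2
15 = 15·1 + 0, so a_2 = 15

[3; 2, 15]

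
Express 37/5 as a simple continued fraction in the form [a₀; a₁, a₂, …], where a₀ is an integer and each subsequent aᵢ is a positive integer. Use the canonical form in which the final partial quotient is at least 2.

[7; 2, 2]

37 ÷ 5 → quotient 7, remainder 2
5 ÷ 2 → quotient 2, remainder 1
2 ÷ 1 → quotient 2, remainder 0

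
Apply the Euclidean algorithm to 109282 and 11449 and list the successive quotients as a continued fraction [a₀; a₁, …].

Repeatedly divide and take the remainder:
109282 = 9·11449 + 6241, so a_0 = 9
11449 = 1·6241 + 5208, so a_1 = 1
6241 = 1·5208 + 1033, so a_2 = 1
5208 = 5·1033 + 43, so a_3 = 5
1033 = 24·43 + 1, so a_4 = 24
43 = 43·1 + 0, so a_5 = 43

[9; 1, 1, 5, 24, 43]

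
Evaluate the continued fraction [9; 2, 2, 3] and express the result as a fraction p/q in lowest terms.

Starting at the tail and folding back:
Start with 3.
2 + 1/(3/1) = 2 + 1/3 = 7/3
2 + 1/(7/3) = 2 + 3/7 = 17/7
9 + 1/(17/7) = 9 + 7/17 = 160/17

160/17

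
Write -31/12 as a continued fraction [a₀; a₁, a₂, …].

[-3; 2, 2, 2]

Run the Euclidean algorithm, recording each quotient:
⌊-31/12⌋ = -3, remainder 5
⌊12/5⌋ = 2, remainder 2
⌊5/2⌋ = 2, remainder 1
⌊2/1⌋ = 2, remainder 0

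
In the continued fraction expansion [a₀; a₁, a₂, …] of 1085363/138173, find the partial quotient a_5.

7

Repeatedly divide and take the remainder:
1085363 = 7·138173 + 118152, so a_0 = 7
138173 = 1·118152 + 20021, so a_1 = 1
118152 = 5·20021 + 18047, so a_2 = 5
20021 = 1·18047 + 1974, so a_3 = 1
18047 = 9·1974 + 281, so a_4 = 9
1974 = 7·281 + 7, so a_5 = 7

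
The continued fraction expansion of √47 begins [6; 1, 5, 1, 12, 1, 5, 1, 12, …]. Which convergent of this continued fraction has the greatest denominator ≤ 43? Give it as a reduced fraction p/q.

48/7

a_0 = 6: 6/1  (≤ bound)
a_1 = 1: 7/1  (≤ bound)
a_2 = 5: 41/6  (≤ bound)
a_3 = 1: 48/7  (≤ bound)
a_4 = 12: 617/90  (> 43, stop)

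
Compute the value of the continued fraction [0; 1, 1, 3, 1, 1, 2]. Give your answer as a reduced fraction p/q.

Start with 2.
1 + 1/(2/1) = 1 + 1/2 = 3/2
1 + 1/(3/2) = 1 + 2/3 = 5/3
3 + 1/(5/3) = 3 + 3/5 = 18/5
1 + 1/(18/5) = 1 + 5/18 = 23/18
1 + 1/(23/18) = 1 + 18/23 = 41/23
0 + 1/(41/23) = 0 + 23/41 = 23/41

23/41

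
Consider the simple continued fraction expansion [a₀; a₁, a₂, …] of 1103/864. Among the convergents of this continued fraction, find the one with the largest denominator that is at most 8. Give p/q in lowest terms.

9/7

a_0 = 1: 1/1  (≤ bound)
a_1 = 3: 4/3  (≤ bound)
a_2 = 1: 5/4  (≤ bound)
a_3 = 1: 9/7  (≤ bound)
a_4 = 1: 14/11  (> 8, stop)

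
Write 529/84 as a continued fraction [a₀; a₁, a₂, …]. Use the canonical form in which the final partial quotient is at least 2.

[6; 3, 2, 1, 3, 2]

529 ÷ 84 → quotient 6, remainder 25
84 ÷ 25 → quotient 3, remainder 9
25 ÷ 9 → quotient 2, remainder 7
9 ÷ 7 → quotient 1, remainder 2
7 ÷ 2 → quotient 3, remainder 1
2 ÷ 1 → quotient 2, remainder 0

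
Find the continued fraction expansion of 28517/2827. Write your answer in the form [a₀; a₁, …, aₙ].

[10; 11, 2, 4, 13, 2]

Apply division with remainder until the remainder is 0:
28517 = 10·2827 + 247, so a_0 = 10
2827 = 11·247 + 110, so a_1 = 11
247 = 2·110 + 27, so a_2 = 2
110 = 4·27 + 2, so a_3 = 4
27 = 13·2 + 1, so a_4 = 13
2 = 2·1 + 0, so a_5 = 2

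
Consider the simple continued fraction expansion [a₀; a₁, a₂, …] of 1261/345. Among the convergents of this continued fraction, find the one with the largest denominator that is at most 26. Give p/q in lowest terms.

95/26

a_0 = 3: 3/1  (≤ bound)
a_1 = 1: 4/1  (≤ bound)
a_2 = 1: 7/2  (≤ bound)
a_3 = 1: 11/3  (≤ bound)
a_4 = 8: 95/26  (≤ bound)
a_5 = 1: 106/29  (> 26, stop)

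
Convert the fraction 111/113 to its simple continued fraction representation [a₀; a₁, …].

[0; 1, 55, 2]

Repeatedly divide and take the remainder:
⌊111/113⌋ = 0, remainder 111
⌊113/111⌋ = 1, remainder 2
⌊111/2⌋ = 55, remainder 1
⌊2/1⌋ = 2, remainder 0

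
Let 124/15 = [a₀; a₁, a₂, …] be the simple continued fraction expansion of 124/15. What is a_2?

124 ÷ 15 → quotient 8, remainder 4
15 ÷ 4 → quotient 3, remainder 3
4 ÷ 3 → quotient 1, remainder 1

1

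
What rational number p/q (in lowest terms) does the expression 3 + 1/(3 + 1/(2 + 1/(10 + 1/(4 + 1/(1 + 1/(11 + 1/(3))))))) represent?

44531/13545

Starting at the tail and folding back:
Start with 3.
11 + 1/(3/1) = 11 + 1/3 = 34/3
1 + 1/(34/3) = 1 + 3/34 = 37/34
4 + 1/(37/34) = 4 + 34/37 = 182/37
10 + 1/(182/37) = 10 + 37/182 = 1857/182
2 + 1/(1857/182) = 2 + 182/1857 = 3896/1857
3 + 1/(3896/1857) = 3 + 1857/3896 = 13545/3896
3 + 1/(13545/3896) = 3 + 3896/13545 = 44531/13545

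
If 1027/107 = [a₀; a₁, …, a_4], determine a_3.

1027 = 9·107 + 64, so a_0 = 9
107 = 1·64 + 43, so a_1 = 1
64 = 1·43 + 21, so a_2 = 1
43 = 2·21 + 1, so a_3 = 2

2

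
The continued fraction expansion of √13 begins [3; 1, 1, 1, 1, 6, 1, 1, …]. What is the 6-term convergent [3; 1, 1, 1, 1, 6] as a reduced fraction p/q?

119/33

a_0 = 3: 3/1
a_1 = 1: 4/1
a_2 = 1: 7/2
a_3 = 1: 11/3
a_4 = 1: 18/5
a_5 = 6: 119/33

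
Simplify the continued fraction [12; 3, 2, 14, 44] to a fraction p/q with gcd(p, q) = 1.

54690/4451

Use the convergent recurrence hₖ = aₖ·hₖ₋₁ + hₖ₋₂ (and likewise for the denominators kₖ):
a_0 = 12: 12/1
a_1 = 3: 37/3
a_2 = 2: 86/7
a_3 = 14: 1241/101
a_4 = 44: 54690/4451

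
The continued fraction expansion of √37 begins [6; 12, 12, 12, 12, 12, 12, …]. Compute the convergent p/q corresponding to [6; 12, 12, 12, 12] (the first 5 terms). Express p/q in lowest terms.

128766/21169

Work from the innermost term outward:
Start with 12.
12 + 1/(12/1) = 12 + 1/12 = 145/12
12 + 1/(145/12) = 12 + 12/145 = 1752/145
12 + 1/(1752/145) = 12 + 145/1752 = 21169/1752
6 + 1/(21169/1752) = 6 + 1752/21169 = 128766/21169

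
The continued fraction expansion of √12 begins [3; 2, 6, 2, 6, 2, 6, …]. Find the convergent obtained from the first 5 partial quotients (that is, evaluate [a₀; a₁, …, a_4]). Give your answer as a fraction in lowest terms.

627/181

Work from the innermost term outward:
Start with 6.
2 + 1/(6/1) = 2 + 1/6 = 13/6
6 + 1/(13/6) = 6 + 6/13 = 84/13
2 + 1/(84/13) = 2 + 13/84 = 181/84
3 + 1/(181/84) = 3 + 84/181 = 627/181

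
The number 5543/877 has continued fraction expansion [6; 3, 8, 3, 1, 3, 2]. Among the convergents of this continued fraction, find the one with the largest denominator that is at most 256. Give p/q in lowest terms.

651/103

List convergents until the denominator exceeds the bound:
a_0 = 6: 6/1  (≤ bound)
a_1 = 3: 19/3  (≤ bound)
a_2 = 8: 158/25  (≤ bound)
a_3 = 3: 493/78  (≤ bound)
a_4 = 1: 651/103  (≤ bound)
a_5 = 3: 2446/387  (> 256, stop)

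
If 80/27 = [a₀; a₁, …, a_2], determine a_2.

⌊80/27⌋ = 2, remainder 26
⌊27/26⌋ = 1, remainder 1
⌊26/1⌋ = 26, remainder 0

26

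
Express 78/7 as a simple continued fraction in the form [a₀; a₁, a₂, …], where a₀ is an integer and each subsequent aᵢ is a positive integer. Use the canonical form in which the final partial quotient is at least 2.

⌊78/7⌋ = 11, remainder 1
⌊7/1⌋ = 7, remainder 0

[11; 7]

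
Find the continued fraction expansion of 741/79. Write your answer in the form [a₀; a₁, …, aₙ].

Apply division with remainder until the remainder is 0:
741 ÷ 79 → quotient 9, remainder 30
79 ÷ 30 → quotient 2, remainder 19
30 ÷ 19 → quotient 1, remainder 11
19 ÷ 11 → quotient 1, remainder 8
11 ÷ 8 → quotient 1, remainder 3
8 ÷ 3 → quotient 2, remainder 2
3 ÷ 2 → quotient 1, remainder 1
2 ÷ 1 → quotient 2, remainder 0

[9; 2, 1, 1, 1, 2, 1, 2]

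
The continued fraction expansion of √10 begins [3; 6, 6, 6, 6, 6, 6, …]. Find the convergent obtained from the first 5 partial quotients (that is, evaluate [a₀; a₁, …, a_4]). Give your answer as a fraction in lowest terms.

Start with 6.
6 + 1/(6/1) = 6 + 1/6 = 37/6
6 + 1/(37/6) = 6 + 6/37 = 228/37
6 + 1/(228/37) = 6 + 37/228 = 1405/228
3 + 1/(1405/228) = 3 + 228/1405 = 4443/1405

4443/1405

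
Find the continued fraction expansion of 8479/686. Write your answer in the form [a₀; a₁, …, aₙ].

Run the Euclidean algorithm, recording each quotient:
⌊8479/686⌋ = 12, remainder 247
⌊686/247⌋ = 2, remainder 192
⌊247/192⌋ = 1, remainder 55
⌊192/55⌋ = 3, remainder 27
⌊55/27⌋ = 2, remainder 1
⌊27/1⌋ = 27, remainder 0

[12; 2, 1, 3, 2, 27]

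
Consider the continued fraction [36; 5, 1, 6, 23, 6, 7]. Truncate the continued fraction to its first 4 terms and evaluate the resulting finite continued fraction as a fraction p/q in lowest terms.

Starting at the tail and folding back:
Start with 6.
1 + 1/(6/1) = 1 + 1/6 = 7/6
5 + 1/(7/6) = 5 + 6/7 = 41/7
36 + 1/(41/7) = 36 + 7/41 = 1483/41

1483/41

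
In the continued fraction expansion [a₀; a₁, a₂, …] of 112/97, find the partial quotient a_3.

Repeatedly divide and take the remainder:
112 = 1·97 + 15, so a_0 = 1
97 = 6·15 + 7, so a_1 = 6
15 = 2·7 + 1, so a_2 = 2
7 = 7·1 + 0, so a_3 = 7

7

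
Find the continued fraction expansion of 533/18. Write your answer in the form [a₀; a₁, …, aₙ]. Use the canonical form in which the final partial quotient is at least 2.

[29; 1, 1, 1, 1, 3]

⌊533/18⌋ = 29, remainder 11
⌊18/11⌋ = 1, remainder 7
⌊11/7⌋ = 1, remainder 4
⌊7/4⌋ = 1, remainder 3
⌊4/3⌋ = 1, remainder 1
⌊3/1⌋ = 3, remainder 0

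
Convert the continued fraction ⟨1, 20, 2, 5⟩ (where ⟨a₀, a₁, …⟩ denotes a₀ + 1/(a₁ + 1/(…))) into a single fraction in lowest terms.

Collapse the nested fraction from the inside out:
Start with 5.
2 + 1/(5/1) = 2 + 1/5 = 11/5
20 + 1/(11/5) = 20 + 5/11 = 225/11
1 + 1/(225/11) = 1 + 11/225 = 236/225

236/225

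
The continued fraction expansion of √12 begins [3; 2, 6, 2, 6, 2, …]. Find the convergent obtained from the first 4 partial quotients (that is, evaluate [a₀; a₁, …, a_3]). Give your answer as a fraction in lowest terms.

Compute successive convergents:
a_0 = 3: 3/1
a_1 = 2: 7/2
a_2 = 6: 45/13
a_3 = 2: 97/28

97/28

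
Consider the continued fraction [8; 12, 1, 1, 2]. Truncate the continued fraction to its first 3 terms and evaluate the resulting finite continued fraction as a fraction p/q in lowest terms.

Starting at the tail and folding back:
Start with 1.
12 + 1/(1/1) = 12 + 1/1 = 13/1
8 + 1/(13/1) = 8 + 1/13 = 105/13

105/13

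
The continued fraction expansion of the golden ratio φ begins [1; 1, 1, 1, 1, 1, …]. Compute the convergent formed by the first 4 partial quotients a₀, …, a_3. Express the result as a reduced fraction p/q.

5/3

Start with 1.
1 + 1/(1/1) = 1 + 1/1 = 2/1
1 + 1/(2/1) = 1 + 1/2 = 3/2
1 + 1/(3/2) = 1 + 2/3 = 5/3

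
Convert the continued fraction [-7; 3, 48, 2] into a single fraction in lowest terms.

-1954/293

Use the convergent recurrence hₖ = aₖ·hₖ₋₁ + hₖ₋₂ (and likewise for the denominators kₖ):
a_0 = -7: -7/1
a_1 = 3: -20/3
a_2 = 48: -967/145
a_3 = 2: -1954/293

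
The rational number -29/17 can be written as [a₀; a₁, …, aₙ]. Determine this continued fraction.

[-2; 3, 2, 2]

⌊-29/17⌋ = -2, remainder 5
⌊17/5⌋ = 3, remainder 2
⌊5/2⌋ = 2, remainder 1
⌊2/1⌋ = 2, remainder 0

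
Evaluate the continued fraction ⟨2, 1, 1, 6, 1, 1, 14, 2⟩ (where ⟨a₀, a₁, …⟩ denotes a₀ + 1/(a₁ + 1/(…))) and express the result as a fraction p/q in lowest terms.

2135/842

Start with 2.
14 + 1/(2/1) = 14 + 1/2 = 29/2
1 + 1/(29/2) = 1 + 2/29 = 31/29
1 + 1/(31/29) = 1 + 29/31 = 60/31
6 + 1/(60/31) = 6 + 31/60 = 391/60
1 + 1/(391/60) = 1 + 60/391 = 451/391
1 + 1/(451/391) = 1 + 391/451 = 842/451
2 + 1/(842/451) = 2 + 451/842 = 2135/842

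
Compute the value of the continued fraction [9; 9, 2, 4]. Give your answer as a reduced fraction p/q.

774/85

Compute successive convergents:
a_0 = 9: 9/1
a_1 = 9: 82/9
a_2 = 2: 173/19
a_3 = 4: 774/85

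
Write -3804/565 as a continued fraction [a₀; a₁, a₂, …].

[-7; 3, 1, 2, 1, 6, 1, 4]

-3804 ÷ 565 → quotient -7, remainder 151
565 ÷ 151 → quotient 3, remainder 112
151 ÷ 112 → quotient 1, remainder 39
112 ÷ 39 → quotient 2, remainder 34
39 ÷ 34 → quotient 1, remainder 5
34 ÷ 5 → quotient 6, remainder 4
5 ÷ 4 → quotient 1, remainder 1
4 ÷ 1 → quotient 4, remainder 0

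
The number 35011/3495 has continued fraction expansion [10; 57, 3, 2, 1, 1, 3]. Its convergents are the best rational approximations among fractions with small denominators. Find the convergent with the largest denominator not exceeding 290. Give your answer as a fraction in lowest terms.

1723/172

a_0 = 10: 10/1  (≤ bound)
a_1 = 57: 571/57  (≤ bound)
a_2 = 3: 1723/172  (≤ bound)
a_3 = 2: 4017/401  (> 290, stop)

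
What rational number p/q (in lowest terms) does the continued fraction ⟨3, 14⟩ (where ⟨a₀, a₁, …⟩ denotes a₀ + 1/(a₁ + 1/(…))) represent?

a_0 = 3: 3/1
a_1 = 14: 43/14

43/14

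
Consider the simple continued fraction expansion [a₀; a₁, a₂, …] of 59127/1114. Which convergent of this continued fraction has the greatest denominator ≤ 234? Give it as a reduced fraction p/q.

List convergents until the denominator exceeds the bound:
a_0 = 53: 53/1  (≤ bound)
a_1 = 13: 690/13  (≤ bound)
a_2 = 9: 6263/118  (≤ bound)
a_3 = 2: 13216/249  (> 234, stop)

6263/118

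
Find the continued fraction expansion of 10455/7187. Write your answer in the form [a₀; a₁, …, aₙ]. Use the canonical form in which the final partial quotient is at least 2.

[1; 2, 5, 50, 13]

Apply division with remainder until the remainder is 0:
10455 ÷ 7187 → quotient 1, remainder 3268
7187 ÷ 3268 → quotient 2, remainder 651
3268 ÷ 651 → quotient 5, remainder 13
651 ÷ 13 → quotient 50, remainder 1
13 ÷ 1 → quotient 13, remainder 0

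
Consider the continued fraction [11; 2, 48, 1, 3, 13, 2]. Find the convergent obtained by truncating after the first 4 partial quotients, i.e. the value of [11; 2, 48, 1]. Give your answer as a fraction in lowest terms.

Start with 1.
48 + 1/(1/1) = 48 + 1/1 = 49/1
2 + 1/(49/1) = 2 + 1/49 = 99/49
11 + 1/(99/49) = 11 + 49/99 = 1138/99

1138/99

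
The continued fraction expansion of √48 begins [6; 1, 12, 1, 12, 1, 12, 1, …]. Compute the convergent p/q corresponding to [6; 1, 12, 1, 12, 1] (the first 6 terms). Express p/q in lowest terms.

1351/195

a_0 = 6: 6/1
a_1 = 1: 7/1
a_2 = 12: 90/13
a_3 = 1: 97/14
a_4 = 12: 1254/181
a_5 = 1: 1351/195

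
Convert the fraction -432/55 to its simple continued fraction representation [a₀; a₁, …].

[-8; 6, 1, 7]

-432 = -8·55 + 8, so a_0 = -8
55 = 6·8 + 7, so a_1 = 6
8 = 1·7 + 1, so a_2 = 1
7 = 7·1 + 0, so a_3 = 7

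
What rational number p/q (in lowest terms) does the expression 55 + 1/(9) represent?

Starting at the tail and folding back:
Start with 9.
55 + 1/(9/1) = 55 + 1/9 = 496/9

496/9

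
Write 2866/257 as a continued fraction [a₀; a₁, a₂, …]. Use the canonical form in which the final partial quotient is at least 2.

[11; 6, 1, 1, 2, 3, 2]

⌊2866/257⌋ = 11, remainder 39
⌊257/39⌋ = 6, remainder 23
⌊39/23⌋ = 1, remainder 16
⌊23/16⌋ = 1, remainder 7
⌊16/7⌋ = 2, remainder 2
⌊7/2⌋ = 3, remainder 1
⌊2/1⌋ = 2, remainder 0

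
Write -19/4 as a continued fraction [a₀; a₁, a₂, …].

-19 ÷ 4 → quotient -5, remainder 1
4 ÷ 1 → quotient 4, remainder 0

[-5; 4]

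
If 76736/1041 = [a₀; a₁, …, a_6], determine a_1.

Run the Euclidean algorithm, recording each quotient:
⌊76736/1041⌋ = 73, remainder 743
⌊1041/743⌋ = 1, remainder 298

1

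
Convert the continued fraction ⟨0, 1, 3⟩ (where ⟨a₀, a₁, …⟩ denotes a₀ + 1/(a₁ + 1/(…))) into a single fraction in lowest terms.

Start with 3.
1 + 1/(3/1) = 1 + 1/3 = 4/3
0 + 1/(4/3) = 0 + 3/4 = 3/4

3/4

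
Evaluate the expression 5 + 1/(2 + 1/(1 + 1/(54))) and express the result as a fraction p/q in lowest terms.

Build up convergents one term at a time:
a_0 = 5: 5/1
a_1 = 2: 11/2
a_2 = 1: 16/3
a_3 = 54: 875/164

875/164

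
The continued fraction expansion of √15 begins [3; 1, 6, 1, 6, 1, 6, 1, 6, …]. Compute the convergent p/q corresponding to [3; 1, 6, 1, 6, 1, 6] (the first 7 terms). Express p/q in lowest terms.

1677/433

Compute successive convergents:
a_0 = 3: 3/1
a_1 = 1: 4/1
a_2 = 6: 27/7
a_3 = 1: 31/8
a_4 = 6: 213/55
a_5 = 1: 244/63
a_6 = 6: 1677/433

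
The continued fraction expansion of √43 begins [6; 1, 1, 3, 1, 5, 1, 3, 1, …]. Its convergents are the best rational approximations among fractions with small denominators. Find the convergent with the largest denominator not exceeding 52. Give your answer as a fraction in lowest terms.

341/52

List convergents until the denominator exceeds the bound:
a_0 = 6: 6/1  (≤ bound)
a_1 = 1: 7/1  (≤ bound)
a_2 = 1: 13/2  (≤ bound)
a_3 = 3: 46/7  (≤ bound)
a_4 = 1: 59/9  (≤ bound)
a_5 = 5: 341/52  (≤ bound)
a_6 = 1: 400/61  (> 52, stop)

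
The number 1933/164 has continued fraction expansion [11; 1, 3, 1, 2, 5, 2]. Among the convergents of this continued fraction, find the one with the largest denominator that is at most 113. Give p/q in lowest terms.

884/75

a_0 = 11: 11/1  (≤ bound)
a_1 = 1: 12/1  (≤ bound)
a_2 = 3: 47/4  (≤ bound)
a_3 = 1: 59/5  (≤ bound)
a_4 = 2: 165/14  (≤ bound)
a_5 = 5: 884/75  (≤ bound)
a_6 = 2: 1933/164  (> 113, stop)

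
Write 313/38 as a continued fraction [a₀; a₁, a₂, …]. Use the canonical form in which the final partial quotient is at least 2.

313 ÷ 38 → quotient 8, remainder 9
38 ÷ 9 → quotient 4, remainder 2
9 ÷ 2 → quotient 4, remainder 1
2 ÷ 1 → quotient 2, remainder 0

[8; 4, 4, 2]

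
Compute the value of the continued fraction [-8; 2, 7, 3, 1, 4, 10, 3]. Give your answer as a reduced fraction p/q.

Use the convergent recurrence hₖ = aₖ·hₖ₋₁ + hₖ₋₂ (and likewise for the denominators kₖ):
a_0 = -8: -8/1
a_1 = 2: -15/2
a_2 = 7: -113/15
a_3 = 3: -354/47
a_4 = 1: -467/62
a_5 = 4: -2222/295
a_6 = 10: -22687/3012
a_7 = 3: -70283/9331

-70283/9331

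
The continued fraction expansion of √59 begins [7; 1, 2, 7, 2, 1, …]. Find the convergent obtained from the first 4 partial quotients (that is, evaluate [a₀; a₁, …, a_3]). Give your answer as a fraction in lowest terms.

169/22

Start with 7.
2 + 1/(7/1) = 2 + 1/7 = 15/7
1 + 1/(15/7) = 1 + 7/15 = 22/15
7 + 1/(22/15) = 7 + 15/22 = 169/22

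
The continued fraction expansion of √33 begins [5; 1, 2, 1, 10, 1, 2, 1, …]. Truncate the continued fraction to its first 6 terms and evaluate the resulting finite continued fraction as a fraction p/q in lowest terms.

270/47

a_0 = 5: 5/1
a_1 = 1: 6/1
a_2 = 2: 17/3
a_3 = 1: 23/4
a_4 = 10: 247/43
a_5 = 1: 270/47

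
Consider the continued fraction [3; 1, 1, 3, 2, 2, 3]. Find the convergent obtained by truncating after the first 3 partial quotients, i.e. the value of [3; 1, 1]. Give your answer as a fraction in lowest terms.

7/2

a_0 = 3: 3/1
a_1 = 1: 4/1
a_2 = 1: 7/2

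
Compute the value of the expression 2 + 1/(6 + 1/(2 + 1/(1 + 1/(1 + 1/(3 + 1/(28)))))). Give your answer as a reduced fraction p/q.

Start with 28.
3 + 1/(28/1) = 3 + 1/28 = 85/28
1 + 1/(85/28) = 1 + 28/85 = 113/85
1 + 1/(113/85) = 1 + 85/113 = 198/113
2 + 1/(198/113) = 2 + 113/198 = 509/198
6 + 1/(509/198) = 6 + 198/509 = 3252/509
2 + 1/(3252/509) = 2 + 509/3252 = 7013/3252

7013/3252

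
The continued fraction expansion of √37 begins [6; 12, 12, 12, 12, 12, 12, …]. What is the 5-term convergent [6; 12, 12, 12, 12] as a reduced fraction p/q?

Work from the innermost term outward:
Start with 12.
12 + 1/(12/1) = 12 + 1/12 = 145/12
12 + 1/(145/12) = 12 + 12/145 = 1752/145
12 + 1/(1752/145) = 12 + 145/1752 = 21169/1752
6 + 1/(21169/1752) = 6 + 1752/21169 = 128766/21169

128766/21169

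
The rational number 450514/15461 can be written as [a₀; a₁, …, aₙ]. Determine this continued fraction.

450514 = 29·15461 + 2145, so a_0 = 29
15461 = 7·2145 + 446, so a_1 = 7
2145 = 4·446 + 361, so a_2 = 4
446 = 1·361 + 85, so a_3 = 1
361 = 4·85 + 21, so a_4 = 4
85 = 4·21 + 1, so a_5 = 4
21 = 21·1 + 0, so a_6 = 21

[29; 7, 4, 1, 4, 4, 21]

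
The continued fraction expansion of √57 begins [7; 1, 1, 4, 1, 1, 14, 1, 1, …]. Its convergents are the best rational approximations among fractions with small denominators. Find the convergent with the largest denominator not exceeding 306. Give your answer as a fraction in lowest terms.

a_0 = 7: 7/1  (≤ bound)
a_1 = 1: 8/1  (≤ bound)
a_2 = 1: 15/2  (≤ bound)
a_3 = 4: 68/9  (≤ bound)
a_4 = 1: 83/11  (≤ bound)
a_5 = 1: 151/20  (≤ bound)
a_6 = 14: 2197/291  (≤ bound)
a_7 = 1: 2348/311  (> 306, stop)

2197/291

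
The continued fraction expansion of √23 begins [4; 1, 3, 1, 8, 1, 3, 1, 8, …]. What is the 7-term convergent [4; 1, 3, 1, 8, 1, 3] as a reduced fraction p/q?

916/191

Start with 3.
1 + 1/(3/1) = 1 + 1/3 = 4/3
8 + 1/(4/3) = 8 + 3/4 = 35/4
1 + 1/(35/4) = 1 + 4/35 = 39/35
3 + 1/(39/35) = 3 + 35/39 = 152/39
1 + 1/(152/39) = 1 + 39/152 = 191/152
4 + 1/(191/152) = 4 + 152/191 = 916/191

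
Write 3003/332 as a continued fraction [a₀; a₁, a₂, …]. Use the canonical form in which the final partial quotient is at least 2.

[9; 22, 7, 2]

Repeatedly divide and take the remainder:
⌊3003/332⌋ = 9, remainder 15
⌊332/15⌋ = 22, remainder 2
⌊15/2⌋ = 7, remainder 1
⌊2/1⌋ = 2, remainder 0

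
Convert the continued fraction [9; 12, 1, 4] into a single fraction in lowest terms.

Start with 4.
1 + 1/(4/1) = 1 + 1/4 = 5/4
12 + 1/(5/4) = 12 + 4/5 = 64/5
9 + 1/(64/5) = 9 + 5/64 = 581/64

581/64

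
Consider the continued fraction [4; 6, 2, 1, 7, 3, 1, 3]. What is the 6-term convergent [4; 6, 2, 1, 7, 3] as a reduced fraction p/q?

Compute successive convergents:
a_0 = 4: 4/1
a_1 = 6: 25/6
a_2 = 2: 54/13
a_3 = 1: 79/19
a_4 = 7: 607/146
a_5 = 3: 1900/457

1900/457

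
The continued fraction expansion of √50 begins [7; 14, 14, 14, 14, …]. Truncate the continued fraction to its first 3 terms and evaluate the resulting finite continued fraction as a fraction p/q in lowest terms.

Use the convergent recurrence hₖ = aₖ·hₖ₋₁ + hₖ₋₂ (and likewise for the denominators kₖ):
a_0 = 7: 7/1
a_1 = 14: 99/14
a_2 = 14: 1393/197

1393/197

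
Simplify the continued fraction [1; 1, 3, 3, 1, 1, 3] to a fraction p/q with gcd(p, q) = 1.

189/107

Start with 3.
1 + 1/(3/1) = 1 + 1/3 = 4/3
1 + 1/(4/3) = 1 + 3/4 = 7/4
3 + 1/(7/4) = 3 + 4/7 = 25/7
3 + 1/(25/7) = 3 + 7/25 = 82/25
1 + 1/(82/25) = 1 + 25/82 = 107/82
1 + 1/(107/82) = 1 + 82/107 = 189/107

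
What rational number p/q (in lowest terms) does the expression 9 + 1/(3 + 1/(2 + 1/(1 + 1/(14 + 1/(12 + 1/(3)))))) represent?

50858/5469

a_0 = 9: 9/1
a_1 = 3: 28/3
a_2 = 2: 65/7
a_3 = 1: 93/10
a_4 = 14: 1367/147
a_5 = 12: 16497/1774
a_6 = 3: 50858/5469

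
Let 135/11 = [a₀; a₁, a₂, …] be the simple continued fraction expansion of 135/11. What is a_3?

2

⌊135/11⌋ = 12, remainder 3
⌊11/3⌋ = 3, remainder 2
⌊3/2⌋ = 1, remainder 1
⌊2/1⌋ = 2, remainder 0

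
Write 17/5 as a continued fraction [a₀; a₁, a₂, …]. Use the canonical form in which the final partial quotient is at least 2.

Run the Euclidean algorithm, recording each quotient:
17 = 3·5 + 2, so a_0 = 3
5 = 2·2 + 1, so a_1 = 2
2 = 2·1 + 0, so a_2 = 2

[3; 2, 2]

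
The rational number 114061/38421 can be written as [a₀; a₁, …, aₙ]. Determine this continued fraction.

Apply division with remainder until the remainder is 0:
⌊114061/38421⌋ = 2, remainder 37219
⌊38421/37219⌋ = 1, remainder 1202
⌊37219/1202⌋ = 30, remainder 1159
⌊1202/1159⌋ = 1, remainder 43
⌊1159/43⌋ = 26, remainder 41
⌊43/41⌋ = 1, remainder 2
⌊41/2⌋ = 20, remainder 1
⌊2/1⌋ = 2, remainder 0

[2; 1, 30, 1, 26, 1, 20, 2]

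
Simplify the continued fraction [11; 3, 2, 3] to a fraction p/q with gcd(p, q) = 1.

271/24

Start with 3.
2 + 1/(3/1) = 2 + 1/3 = 7/3
3 + 1/(7/3) = 3 + 3/7 = 24/7
11 + 1/(24/7) = 11 + 7/24 = 271/24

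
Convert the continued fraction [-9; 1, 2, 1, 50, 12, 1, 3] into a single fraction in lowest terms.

-85557/10369

Starting at the tail and folding back:
Start with 3.
1 + 1/(3/1) = 1 + 1/3 = 4/3
12 + 1/(4/3) = 12 + 3/4 = 51/4
50 + 1/(51/4) = 50 + 4/51 = 2554/51
1 + 1/(2554/51) = 1 + 51/2554 = 2605/2554
2 + 1/(2605/2554) = 2 + 2554/2605 = 7764/2605
1 + 1/(7764/2605) = 1 + 2605/7764 = 10369/7764
-9 + 1/(10369/7764) = -9 + 7764/10369 = -85557/10369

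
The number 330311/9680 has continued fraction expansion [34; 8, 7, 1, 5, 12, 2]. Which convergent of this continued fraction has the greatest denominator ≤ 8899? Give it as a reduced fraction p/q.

158638/4649

List convergents until the denominator exceeds the bound:
a_0 = 34: 34/1  (≤ bound)
a_1 = 8: 273/8  (≤ bound)
a_2 = 7: 1945/57  (≤ bound)
a_3 = 1: 2218/65  (≤ bound)
a_4 = 5: 13035/382  (≤ bound)
a_5 = 12: 158638/4649  (≤ bound)
a_6 = 2: 330311/9680  (> 8899, stop)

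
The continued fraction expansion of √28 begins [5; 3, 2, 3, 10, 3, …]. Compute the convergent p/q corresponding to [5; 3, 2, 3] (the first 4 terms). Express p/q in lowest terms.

127/24

Start with 3.
2 + 1/(3/1) = 2 + 1/3 = 7/3
3 + 1/(7/3) = 3 + 3/7 = 24/7
5 + 1/(24/7) = 5 + 7/24 = 127/24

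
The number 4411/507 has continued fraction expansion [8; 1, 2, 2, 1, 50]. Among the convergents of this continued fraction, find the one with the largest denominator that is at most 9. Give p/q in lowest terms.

61/7

a_0 = 8: 8/1  (≤ bound)
a_1 = 1: 9/1  (≤ bound)
a_2 = 2: 26/3  (≤ bound)
a_3 = 2: 61/7  (≤ bound)
a_4 = 1: 87/10  (> 9, stop)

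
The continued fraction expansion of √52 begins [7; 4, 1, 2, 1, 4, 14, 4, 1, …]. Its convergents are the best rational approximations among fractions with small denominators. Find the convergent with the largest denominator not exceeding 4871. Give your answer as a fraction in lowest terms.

List convergents until the denominator exceeds the bound:
a_0 = 7: 7/1  (≤ bound)
a_1 = 4: 29/4  (≤ bound)
a_2 = 1: 36/5  (≤ bound)
a_3 = 2: 101/14  (≤ bound)
a_4 = 1: 137/19  (≤ bound)
a_5 = 4: 649/90  (≤ bound)
a_6 = 14: 9223/1279  (≤ bound)
a_7 = 4: 37541/5206  (> 4871, stop)

9223/1279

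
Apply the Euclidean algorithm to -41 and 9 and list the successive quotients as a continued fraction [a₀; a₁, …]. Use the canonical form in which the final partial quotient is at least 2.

[-5; 2, 4]

-41 = -5·9 + 4, so a_0 = -5
9 = 2·4 + 1, so a_1 = 2
4 = 4·1 + 0, so a_2 = 4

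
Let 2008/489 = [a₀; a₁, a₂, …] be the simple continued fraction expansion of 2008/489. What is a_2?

2

Run the Euclidean algorithm, recording each quotient:
2008 = 4·489 + 52, so a_0 = 4
489 = 9·52 + 21, so a_1 = 9
52 = 2·21 + 10, so a_2 = 2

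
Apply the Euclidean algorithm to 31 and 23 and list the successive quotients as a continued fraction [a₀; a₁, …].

Repeatedly divide and take the remainder:
⌊31/23⌋ = 1, remainder 8
⌊23/8⌋ = 2, remainder 7
⌊8/7⌋ = 1, remainder 1
⌊7/1⌋ = 7, remainder 0

[1; 2, 1, 7]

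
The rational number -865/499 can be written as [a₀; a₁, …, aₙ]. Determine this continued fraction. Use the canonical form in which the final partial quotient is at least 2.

-865 ÷ 499 → quotient -2, remainder 133
499 ÷ 133 → quotient 3, remainder 100
133 ÷ 100 → quotient 1, remainder 33
100 ÷ 33 → quotient 3, remainder 1
33 ÷ 1 → quotient 33, remainder 0

[-2; 3, 1, 3, 33]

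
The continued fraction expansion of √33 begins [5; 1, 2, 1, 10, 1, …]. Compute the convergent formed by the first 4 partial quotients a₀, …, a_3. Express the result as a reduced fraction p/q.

Collapse the nested fraction from the inside out:
Start with 1.
2 + 1/(1/1) = 2 + 1/1 = 3/1
1 + 1/(3/1) = 1 + 1/3 = 4/3
5 + 1/(4/3) = 5 + 3/4 = 23/4

23/4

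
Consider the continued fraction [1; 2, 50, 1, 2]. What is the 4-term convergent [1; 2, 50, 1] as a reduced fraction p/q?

154/103

Compute successive convergents:
a_0 = 1: 1/1
a_1 = 2: 3/2
a_2 = 50: 151/101
a_3 = 1: 154/103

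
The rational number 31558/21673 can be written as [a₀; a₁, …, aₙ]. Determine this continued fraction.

[1; 2, 5, 5, 6, 1, 52]

Run the Euclidean algorithm, recording each quotient:
31558 = 1·21673 + 9885, so a_0 = 1
21673 = 2·9885 + 1903, so a_1 = 2
9885 = 5·1903 + 370, so a_2 = 5
1903 = 5·370 + 53, so a_3 = 5
370 = 6·53 + 52, so a_4 = 6
53 = 1·52 + 1, so a_5 = 1
52 = 52·1 + 0, so a_6 = 52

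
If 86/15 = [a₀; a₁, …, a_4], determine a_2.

2

86 ÷ 15 → quotient 5, remainder 11
15 ÷ 11 → quotient 1, remainder 4
11 ÷ 4 → quotient 2, remainder 3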